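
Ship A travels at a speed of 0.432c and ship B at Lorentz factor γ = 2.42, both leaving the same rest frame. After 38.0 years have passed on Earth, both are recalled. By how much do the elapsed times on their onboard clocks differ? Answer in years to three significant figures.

|τ_A − τ_B| = 18.6 years

A: γ = 1/√(1 − 0.432²) = 1/√0.8134 = 1.109; τ_A = 38.0/1.109 = 34.27 years.
B: γ = 2.42; τ_B = 38.0/2.420 = 15.70 years.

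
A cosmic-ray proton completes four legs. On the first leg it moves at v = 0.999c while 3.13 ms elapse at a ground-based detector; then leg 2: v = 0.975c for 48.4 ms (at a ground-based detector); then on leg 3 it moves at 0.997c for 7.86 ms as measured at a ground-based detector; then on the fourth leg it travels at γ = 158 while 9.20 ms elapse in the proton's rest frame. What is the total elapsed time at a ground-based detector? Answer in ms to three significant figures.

Δt = 1510 ms

Leg 1: 3.13 ms is already measured at a ground-based detector.
Leg 2: 48.4 ms is already measured at a ground-based detector.
Leg 3: 7.86 ms is already measured at a ground-based detector.
Leg 4: γ = 158; Δt_4 = 158.0 × 9.20 = 1454 ms.
Total: 3.130 + 48.40 + 7.860 + 1454 ms.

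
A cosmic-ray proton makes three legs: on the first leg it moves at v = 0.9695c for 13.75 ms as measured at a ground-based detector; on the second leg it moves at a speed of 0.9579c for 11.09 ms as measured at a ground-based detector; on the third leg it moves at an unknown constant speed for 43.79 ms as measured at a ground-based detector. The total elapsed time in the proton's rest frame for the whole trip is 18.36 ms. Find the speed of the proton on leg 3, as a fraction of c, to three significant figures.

β = 0.963

Leg 1: γ = 1/√(1 − 0.9695²) = 1/√0.06007 = 4.080; τ_1 = 13.75/4.080 = 3.370 ms.
Leg 2: γ = 1/√(1 − 0.9579²) = 1/√0.08243 = 3.483; τ_2 = 11.09/3.483 = 3.184 ms.
Leg 3: speed unknown; τ_3 = 43.79/γ_3.
Total proper time: 3.370 + 3.184 + τ_3 = 18.36, so τ_3 = 18.36 − 6.554 = 11.81 ms.
γ_3 = 43.79/11.81 = 3.709; β = √(1 − 1/γ²) = √0.9273.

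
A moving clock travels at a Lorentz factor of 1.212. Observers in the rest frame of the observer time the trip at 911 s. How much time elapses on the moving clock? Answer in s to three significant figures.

τ = 752 s

γ = 1.212
The interval measured in the rest frame of the observer is the dilated one; the clock on the moving clock measures the proper time τ = Δt/γ = 911/1.212 s.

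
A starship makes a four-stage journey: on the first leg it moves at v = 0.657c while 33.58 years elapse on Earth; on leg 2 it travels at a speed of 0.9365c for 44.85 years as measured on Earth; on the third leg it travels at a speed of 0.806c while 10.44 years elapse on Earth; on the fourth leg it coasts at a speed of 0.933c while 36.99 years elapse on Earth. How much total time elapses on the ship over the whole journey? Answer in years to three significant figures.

Leg 1: γ = 1/√(1 − 0.657²) = 1/√0.5684 = 1.326; τ_1 = 33.58/1.326 = 25.32 years.
Leg 2: γ = 1/√(1 − 0.9365²) = 1/√0.1230 = 2.852; τ_2 = 44.85/2.852 = 15.73 years.
Leg 3: γ = 1/√(1 − 0.806²) = 1/√0.3504 = 1.689; τ_3 = 10.44/1.689 = 6.180 years.
Leg 4: γ = 1/√(1 − 0.933²) = 1/√0.1295 = 2.779; τ_4 = 36.99/2.779 = 13.31 years.
Total: 25.32 + 15.73 + 6.180 + 13.31 years.

τ = 60.5 years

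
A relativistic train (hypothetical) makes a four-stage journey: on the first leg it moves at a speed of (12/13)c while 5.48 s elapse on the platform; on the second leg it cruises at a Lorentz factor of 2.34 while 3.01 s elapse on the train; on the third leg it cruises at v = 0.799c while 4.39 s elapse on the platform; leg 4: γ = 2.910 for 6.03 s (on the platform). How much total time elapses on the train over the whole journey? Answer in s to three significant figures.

τ = 9.83 s

Leg 1: γ = 1/√(1 − (12/13)²) = 13/5 = 2.600; τ_1 = 5.48/2.600 = 2.108 s.
Leg 2: 3.01 s is already measured on the train.
Leg 3: γ = 1/√(1 − 0.799²) = 1/√0.3616 = 1.663; τ_3 = 4.39/1.663 = 2.640 s.
Leg 4: γ = 2.910; τ_4 = 6.03/2.910 = 2.072 s.
Total: 2.108 + 3.010 + 2.640 + 2.072 s.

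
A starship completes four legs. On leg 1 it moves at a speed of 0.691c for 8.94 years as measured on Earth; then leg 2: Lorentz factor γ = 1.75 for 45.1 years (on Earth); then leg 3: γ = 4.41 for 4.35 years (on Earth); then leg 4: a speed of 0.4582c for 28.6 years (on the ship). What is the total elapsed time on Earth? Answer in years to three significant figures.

Δt = 90.6 years

Leg 1: 8.94 years is already measured on Earth.
Leg 2: 45.1 years is already measured on Earth.
Leg 3: 4.35 years is already measured on Earth.
Leg 4: γ = 1/√(1 − 0.4582²) = 1/√0.7901 = 1.125; Δt_4 = 1.125 × 28.6 = 32.18 years.
Total: 8.940 + 45.10 + 4.350 + 32.18 years.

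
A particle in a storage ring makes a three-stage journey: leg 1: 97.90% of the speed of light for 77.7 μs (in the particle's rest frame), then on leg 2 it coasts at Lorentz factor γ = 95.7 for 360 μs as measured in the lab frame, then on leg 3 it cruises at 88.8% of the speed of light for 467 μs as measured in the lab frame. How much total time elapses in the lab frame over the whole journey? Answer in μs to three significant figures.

Δt = 1210 μs

Leg 1: β = 0.9790; γ = 1/√(1 − 0.9790²) = 1/√0.04156 = 4.905; Δt_1 = 4.905 × 77.7 = 381.1 μs.
Leg 2: 360 μs is already measured in the lab frame.
Leg 3: 467 μs is already measured in the lab frame.
Total: 381.1 + 360.0 + 467.0 μs.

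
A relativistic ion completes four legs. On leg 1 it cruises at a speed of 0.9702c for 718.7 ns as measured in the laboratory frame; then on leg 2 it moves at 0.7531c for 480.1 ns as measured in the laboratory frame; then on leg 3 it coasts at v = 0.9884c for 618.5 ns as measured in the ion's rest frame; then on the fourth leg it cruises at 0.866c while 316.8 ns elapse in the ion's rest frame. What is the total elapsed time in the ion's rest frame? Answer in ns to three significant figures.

τ = 1430 ns

Leg 1: γ = 1/√(1 − 0.9702²) = 1/√0.05871 = 4.127; τ_1 = 718.7/4.127 = 174.1 ns.
Leg 2: γ = 1/√(1 − 0.7531²) = 1/√0.4328 = 1.520; τ_2 = 480.1/1.520 = 315.9 ns.
Leg 3: 618.5 ns is already measured in the ion's rest frame.
Leg 4: 316.8 ns is already measured in the ion's rest frame.
Total: 174.1 + 315.9 + 618.5 + 316.8 ns.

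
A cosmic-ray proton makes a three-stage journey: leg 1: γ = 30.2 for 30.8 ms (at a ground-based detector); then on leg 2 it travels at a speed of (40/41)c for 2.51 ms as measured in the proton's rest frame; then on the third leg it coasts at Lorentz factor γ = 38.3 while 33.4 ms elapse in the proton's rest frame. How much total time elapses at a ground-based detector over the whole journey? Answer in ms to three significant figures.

Leg 1: 30.8 ms is already measured at a ground-based detector.
Leg 2: γ = 1/√(1 − (40/41)²) = 41/9 ≈ 4.556; Δt_2 = 4.556 × 2.51 = 11.43 ms.
Leg 3: γ = 38.3; Δt_3 = 38.30 × 33.4 = 1279 ms.
Total: 30.80 + 11.43 + 1279 ms.

Δt = 1320 ms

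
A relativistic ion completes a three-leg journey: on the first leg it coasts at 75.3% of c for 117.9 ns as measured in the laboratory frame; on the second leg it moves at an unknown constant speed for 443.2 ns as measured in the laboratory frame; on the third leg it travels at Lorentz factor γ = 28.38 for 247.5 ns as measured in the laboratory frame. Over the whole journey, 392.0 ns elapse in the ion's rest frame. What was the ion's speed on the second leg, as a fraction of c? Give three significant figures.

Leg 1: β = 0.753; γ = 1/√(1 − 0.753²) = 1/√0.4330 = 1.520; τ_1 = 117.9/1.520 = 77.58 ns.
Leg 2: speed unknown; τ_2 = 443.2/γ_2.
Leg 3: γ = 28.38; τ_3 = 247.5/28.38 = 8.721 ns.
Total proper time: 77.58 + τ_2 + 8.721 = 392.0, so τ_2 = 392.0 − 86.30 = 305.7 ns.
γ_2 = 443.2/305.7 = 1.450; β = √(1 − 1/γ²) = √0.5242.

β = 0.724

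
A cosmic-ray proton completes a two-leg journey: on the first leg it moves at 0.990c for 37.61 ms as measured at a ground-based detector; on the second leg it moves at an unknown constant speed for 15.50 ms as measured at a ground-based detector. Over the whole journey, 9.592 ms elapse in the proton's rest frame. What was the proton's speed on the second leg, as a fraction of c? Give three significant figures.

β = 0.961

Leg 1: γ = 1/√(1 − 0.990²) = 1/√0.01990 = 7.089; τ_1 = 37.61/7.089 = 5.306 ms.
Leg 2: speed unknown; τ_2 = 15.50/γ_2.
Total proper time: 5.306 + τ_2 = 9.592, so τ_2 = 9.592 − 5.306 = 4.286 ms.
γ_2 = 15.50/4.286 = 3.616; β = √(1 − 1/γ²) = √0.9235.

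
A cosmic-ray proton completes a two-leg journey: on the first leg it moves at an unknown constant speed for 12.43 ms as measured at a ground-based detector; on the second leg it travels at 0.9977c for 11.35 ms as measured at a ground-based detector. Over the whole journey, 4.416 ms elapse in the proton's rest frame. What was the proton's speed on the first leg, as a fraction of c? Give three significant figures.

Leg 1: speed unknown; τ_1 = 12.43/γ_1.
Leg 2: γ = 1/√(1 − 0.9977²) = 1/√0.004595 = 14.75; τ_2 = 11.35/14.75 = 0.7694 ms.
Total proper time: τ_1 + 0.7694 = 4.416, so τ_1 = 4.416 − 0.7694 = 3.647 ms.
γ_1 = 12.43/3.647 = 3.409; β = √(1 − 1/γ²) = √0.9139.

β = 0.956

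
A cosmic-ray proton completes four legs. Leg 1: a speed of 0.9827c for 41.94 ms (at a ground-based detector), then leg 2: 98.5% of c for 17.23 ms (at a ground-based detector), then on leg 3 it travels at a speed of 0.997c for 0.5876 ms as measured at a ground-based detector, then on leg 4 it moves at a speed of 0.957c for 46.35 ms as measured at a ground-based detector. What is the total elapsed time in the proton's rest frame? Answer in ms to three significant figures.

Leg 1: γ = 1/√(1 − 0.9827²) = 1/√0.03430 = 5.399; τ_1 = 41.94/5.399 = 7.767 ms.
Leg 2: β = 0.985; γ = 1/√(1 − 0.985²) = 1/√0.02977 = 5.795; τ_2 = 17.23/5.795 = 2.973 ms.
Leg 3: γ = 1/√(1 − 0.997²) = 1/√0.005991 = 12.92; τ_3 = 0.5876/12.92 = 0.04548 ms.
Leg 4: γ = 1/√(1 − 0.957²) = 1/√0.08415 = 3.447; τ_4 = 46.35/3.447 = 13.45 ms.
Total: 7.767 + 2.973 + 0.04548 + 13.45 ms.

τ = 24.2 ms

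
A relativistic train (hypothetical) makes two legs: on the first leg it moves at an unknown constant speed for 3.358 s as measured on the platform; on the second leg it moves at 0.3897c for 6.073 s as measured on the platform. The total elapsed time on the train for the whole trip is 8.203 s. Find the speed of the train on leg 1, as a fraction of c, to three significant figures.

β = 0.629

Leg 1: speed unknown; τ_1 = 3.358/γ_1.
Leg 2: γ = 1/√(1 − 0.3897²) = 1/√0.8481 = 1.086; τ_2 = 6.073/1.086 = 5.593 s.
Total proper time: τ_1 + 5.593 = 8.203, so τ_1 = 8.203 − 5.593 = 2.610 s.
γ_1 = 3.358/2.610 = 1.287; β = √(1 − 1/γ²) = √0.3958.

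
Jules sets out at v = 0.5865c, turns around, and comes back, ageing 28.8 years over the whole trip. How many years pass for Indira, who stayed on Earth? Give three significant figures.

Δt = 35.6 years

γ = 1/√(1 − 0.5865²) = 1/√0.6560 = 1.235
Earth-frame duration is the dilated interval: Δt = γτ = 1.235 × 28.8 years.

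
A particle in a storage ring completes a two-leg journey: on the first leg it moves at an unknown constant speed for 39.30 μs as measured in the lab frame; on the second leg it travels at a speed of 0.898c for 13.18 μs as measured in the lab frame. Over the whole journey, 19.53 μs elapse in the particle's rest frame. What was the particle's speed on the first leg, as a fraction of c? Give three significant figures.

Leg 1: speed unknown; τ_1 = 39.30/γ_1.
Leg 2: γ = 1/√(1 − 0.898²) = 1/√0.1936 = 2.273; τ_2 = 13.18/2.273 = 5.799 μs.
Total proper time: τ_1 + 5.799 = 19.53, so τ_1 = 19.53 − 5.799 = 13.73 μs.
γ_1 = 39.30/13.73 = 2.862; β = √(1 − 1/γ²) = √0.8779.

β = 0.937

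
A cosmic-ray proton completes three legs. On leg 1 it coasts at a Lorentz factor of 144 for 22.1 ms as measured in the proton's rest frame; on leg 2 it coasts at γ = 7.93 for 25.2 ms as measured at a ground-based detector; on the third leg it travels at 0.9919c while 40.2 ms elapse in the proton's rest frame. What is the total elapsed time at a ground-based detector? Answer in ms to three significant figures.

Δt = 3520 ms

Leg 1: γ = 144; Δt_1 = 144.0 × 22.1 = 3182 ms.
Leg 2: 25.2 ms is already measured at a ground-based detector.
Leg 3: γ = 1/√(1 − 0.9919²) = 1/√0.01613 = 7.873; Δt_3 = 7.873 × 40.2 = 316.5 ms.
Total: 3182 + 25.20 + 316.5 ms.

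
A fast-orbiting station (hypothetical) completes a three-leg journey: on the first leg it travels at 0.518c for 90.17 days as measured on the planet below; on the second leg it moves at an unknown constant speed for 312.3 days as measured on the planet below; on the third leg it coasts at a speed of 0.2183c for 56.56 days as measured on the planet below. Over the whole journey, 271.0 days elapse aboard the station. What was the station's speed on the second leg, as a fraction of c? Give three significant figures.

Leg 1: γ = 1/√(1 − 0.518²) = 1/√0.7317 = 1.169; τ_1 = 90.17/1.169 = 77.13 days.
Leg 2: speed unknown; τ_2 = 312.3/γ_2.
Leg 3: γ = 1/√(1 − 0.2183²) = 1/√0.9523 = 1.025; τ_3 = 56.56/1.025 = 55.20 days.
Total proper time: 77.13 + τ_2 + 55.20 = 271.0, so τ_2 = 271.0 − 132.3 = 138.7 days.
γ_2 = 312.3/138.7 = 2.252; β = √(1 − 1/γ²) = √0.8028.

β = 0.896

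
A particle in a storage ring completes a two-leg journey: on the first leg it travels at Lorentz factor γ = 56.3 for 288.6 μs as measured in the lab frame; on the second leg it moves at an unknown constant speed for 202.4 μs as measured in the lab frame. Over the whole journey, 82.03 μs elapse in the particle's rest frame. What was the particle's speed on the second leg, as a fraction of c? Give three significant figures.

β = 0.925

Leg 1: γ = 56.3; τ_1 = 288.6/56.30 = 5.126 μs.
Leg 2: speed unknown; τ_2 = 202.4/γ_2.
Total proper time: 5.126 + τ_2 = 82.03, so τ_2 = 82.03 − 5.126 = 76.90 μs.
γ_2 = 202.4/76.90 = 2.632; β = √(1 − 1/γ²) = √0.8556.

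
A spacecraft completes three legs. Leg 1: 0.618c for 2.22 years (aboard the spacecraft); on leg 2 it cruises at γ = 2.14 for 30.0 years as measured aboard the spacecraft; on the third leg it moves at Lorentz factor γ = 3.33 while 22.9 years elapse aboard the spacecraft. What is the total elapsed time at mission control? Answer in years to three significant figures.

Δt = 143 years

Leg 1: γ = 1/√(1 − 0.618²) = 1/√0.6181 = 1.272; Δt_1 = 1.272 × 2.22 = 2.824 years.
Leg 2: γ = 2.14; Δt_2 = 2.140 × 30.0 = 64.20 years.
Leg 3: γ = 3.33; Δt_3 = 3.330 × 22.9 = 76.26 years.
Total: 2.824 + 64.20 + 76.26 years.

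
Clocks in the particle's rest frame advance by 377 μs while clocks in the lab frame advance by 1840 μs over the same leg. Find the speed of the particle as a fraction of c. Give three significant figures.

The proper time is measured in the particle's rest frame (both events occur at the particle's location); Δt is measured in the lab frame. γ = Δt/τ = 1840/377 = 4.881.
β = √(1 − 1/γ²) = √(1 − 0.04198) = √0.9580

v = 0.979c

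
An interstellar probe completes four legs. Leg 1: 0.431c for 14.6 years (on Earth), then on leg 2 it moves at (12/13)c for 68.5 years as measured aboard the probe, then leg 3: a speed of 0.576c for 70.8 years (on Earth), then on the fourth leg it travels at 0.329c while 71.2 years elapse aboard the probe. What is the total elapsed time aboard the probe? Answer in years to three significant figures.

Leg 1: γ = 1/√(1 − 0.431²) = 1/√0.8142 = 1.108; τ_1 = 14.6/1.108 = 13.17 years.
Leg 2: 68.5 years is already measured aboard the probe.
Leg 3: γ = 1/√(1 − 0.576²) = 1/√0.6682 = 1.223; τ_3 = 70.8/1.223 = 57.88 years.
Leg 4: 71.2 years is already measured aboard the probe.
Total: 13.17 + 68.50 + 57.88 + 71.20 years.

τ = 211 years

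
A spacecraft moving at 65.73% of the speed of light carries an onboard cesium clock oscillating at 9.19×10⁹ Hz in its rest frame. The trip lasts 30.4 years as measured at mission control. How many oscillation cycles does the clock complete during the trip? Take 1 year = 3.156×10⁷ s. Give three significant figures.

N = 6.64×10¹⁸

β = 0.6573; γ = 1/√(1 − 0.6573²) = 1/√0.5680 = 1.327
The oscillator's own cycle count is N = f × τ where τ is the proper time aboard the spacecraft. τ = Δt/γ = 30.4/1.327 = 22.91 years = 7.230×10⁸ s.
N = 9.19×10⁹ × 7.230×10⁸ = 6.645×10¹⁸.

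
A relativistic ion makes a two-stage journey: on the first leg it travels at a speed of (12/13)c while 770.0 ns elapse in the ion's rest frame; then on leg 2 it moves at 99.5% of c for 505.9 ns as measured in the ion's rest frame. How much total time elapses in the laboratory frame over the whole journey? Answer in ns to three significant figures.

Leg 1: γ = 1/√(1 − (12/13)²) = 13/5 = 2.600; Δt_1 = 2.600 × 770.0 = 2002 ns.
Leg 2: β = 0.995; γ = 1/√(1 − 0.995²) = 1/√0.009975 = 10.01; Δt_2 = 10.01 × 505.9 = 5065 ns.
Total: 2002 + 5065 ns.

Δt = 7070 ns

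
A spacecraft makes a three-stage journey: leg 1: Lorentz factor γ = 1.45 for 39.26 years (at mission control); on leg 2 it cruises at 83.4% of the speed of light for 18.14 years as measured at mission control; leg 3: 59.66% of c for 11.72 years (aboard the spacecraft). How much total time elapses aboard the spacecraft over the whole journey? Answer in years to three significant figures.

τ = 48.8 years

Leg 1: γ = 1.45; τ_1 = 39.26/1.450 = 27.08 years.
Leg 2: β = 0.834; γ = 1/√(1 − 0.834²) = 1/√0.3044 = 1.812; τ_2 = 18.14/1.812 = 10.01 years.
Leg 3: 11.72 years is already measured aboard the spacecraft.
Total: 27.08 + 10.01 + 11.72 years.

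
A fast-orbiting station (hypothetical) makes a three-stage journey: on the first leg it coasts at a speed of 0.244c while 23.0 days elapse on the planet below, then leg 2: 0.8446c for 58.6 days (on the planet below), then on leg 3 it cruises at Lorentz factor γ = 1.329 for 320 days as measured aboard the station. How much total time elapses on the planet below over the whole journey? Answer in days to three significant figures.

Leg 1: 23.0 days is already measured on the planet below.
Leg 2: 58.6 days is already measured on the planet below.
Leg 3: γ = 1.329; Δt_3 = 1.329 × 320 = 425.3 days.
Total: 23.00 + 58.60 + 425.3 days.

Δt = 507 days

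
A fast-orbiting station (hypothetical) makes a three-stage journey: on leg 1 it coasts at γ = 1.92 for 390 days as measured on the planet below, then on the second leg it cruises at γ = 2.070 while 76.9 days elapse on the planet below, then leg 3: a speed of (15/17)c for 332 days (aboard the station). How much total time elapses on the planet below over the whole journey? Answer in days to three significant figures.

Δt = 1170 days

Leg 1: 390 days is already measured on the planet below.
Leg 2: 76.9 days is already measured on the planet below.
Leg 3: γ = 1/√(1 − (15/17)²) = 17/8 = 2.125; Δt_3 = 2.125 × 332 = 705.5 days.
Total: 390.0 + 76.90 + 705.5 days.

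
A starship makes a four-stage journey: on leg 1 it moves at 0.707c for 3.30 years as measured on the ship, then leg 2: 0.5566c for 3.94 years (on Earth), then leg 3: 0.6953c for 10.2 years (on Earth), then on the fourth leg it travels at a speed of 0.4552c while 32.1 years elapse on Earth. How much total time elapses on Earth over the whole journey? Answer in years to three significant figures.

Δt = 50.9 years

Leg 1: γ = 1/√(1 − 0.707²) = 1/√0.5002 = 1.414; Δt_1 = 1.414 × 3.30 = 4.666 years.
Leg 2: 3.94 years is already measured on Earth.
Leg 3: 10.2 years is already measured on Earth.
Leg 4: 32.1 years is already measured on Earth.
Total: 4.666 + 3.940 + 10.20 + 32.10 years.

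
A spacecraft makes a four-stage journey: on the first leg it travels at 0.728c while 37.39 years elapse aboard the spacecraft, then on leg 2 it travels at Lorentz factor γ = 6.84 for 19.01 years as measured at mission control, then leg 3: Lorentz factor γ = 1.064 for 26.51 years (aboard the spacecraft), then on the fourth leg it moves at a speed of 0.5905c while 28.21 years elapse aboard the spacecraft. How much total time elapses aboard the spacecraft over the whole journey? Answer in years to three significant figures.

Leg 1: 37.39 years is already measured aboard the spacecraft.
Leg 2: γ = 6.84; τ_2 = 19.01/6.840 = 2.779 years.
Leg 3: 26.51 years is already measured aboard the spacecraft.
Leg 4: 28.21 years is already measured aboard the spacecraft.
Total: 37.39 + 2.779 + 26.51 + 28.21 years.

τ = 94.9 years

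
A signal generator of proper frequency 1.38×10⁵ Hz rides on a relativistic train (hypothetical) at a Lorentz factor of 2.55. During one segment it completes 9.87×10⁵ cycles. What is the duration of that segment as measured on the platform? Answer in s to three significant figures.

γ = 2.55
Proper time for N cycles: τ = N/f = 9.87×10⁵/(1.38×10⁵) = 7.152×10⁰ s = 7.152 s.
Lab-frame duration Δt = γτ = 2.550 × 7.152 = 18.24 s.

Δt = 18.2 s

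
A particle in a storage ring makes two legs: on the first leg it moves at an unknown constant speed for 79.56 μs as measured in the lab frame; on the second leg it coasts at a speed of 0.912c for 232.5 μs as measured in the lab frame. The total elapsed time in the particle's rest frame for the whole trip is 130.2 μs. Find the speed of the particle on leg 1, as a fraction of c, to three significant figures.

Leg 1: speed unknown; τ_1 = 79.56/γ_1.
Leg 2: γ = 1/√(1 − 0.912²) = 1/√0.1683 = 2.438; τ_2 = 232.5/2.438 = 95.37 μs.
Total proper time: τ_1 + 95.37 = 130.2, so τ_1 = 130.2 − 95.37 = 34.83 μs.
γ_1 = 79.56/34.83 = 2.284; β = √(1 − 1/γ²) = √0.8083.

β = 0.899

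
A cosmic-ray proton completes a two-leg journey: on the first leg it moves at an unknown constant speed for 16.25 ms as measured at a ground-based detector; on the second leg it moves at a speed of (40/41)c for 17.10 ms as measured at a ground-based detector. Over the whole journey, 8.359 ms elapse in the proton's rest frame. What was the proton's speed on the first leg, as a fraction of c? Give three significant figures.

Leg 1: speed unknown; τ_1 = 16.25/γ_1.
Leg 2: γ = 1/√(1 − (40/41)²) = 41/9 ≈ 4.556; τ_2 = 17.10/4.556 = 3.754 ms.
Total proper time: τ_1 + 3.754 = 8.359, so τ_1 = 8.359 − 3.754 = 4.605 ms.
γ_1 = 16.25/4.605 = 3.529; β = √(1 − 1/γ²) = √0.9197.

β = 0.959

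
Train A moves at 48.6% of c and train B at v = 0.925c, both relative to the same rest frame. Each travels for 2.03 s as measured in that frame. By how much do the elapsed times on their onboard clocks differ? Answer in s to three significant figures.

|τ_A − τ_B| = 1.00 s

A: β = 0.486; γ = 1/√(1 − 0.486²) = 1/√0.7638 = 1.144; τ_A = 2.03/1.144 = 1.774 s.
B: γ = 1/√(1 − 0.925²) = 1/√0.1444 = 2.632; τ_B = 2.03/2.632 = 0.7713 s.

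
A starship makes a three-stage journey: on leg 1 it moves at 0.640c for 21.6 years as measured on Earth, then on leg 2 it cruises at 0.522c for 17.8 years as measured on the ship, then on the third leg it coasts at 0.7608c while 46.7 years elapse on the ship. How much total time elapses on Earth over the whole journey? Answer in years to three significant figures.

Δt = 114 years

Leg 1: 21.6 years is already measured on Earth.
Leg 2: γ = 1/√(1 − 0.522²) = 1/√0.7275 = 1.172; Δt_2 = 1.172 × 17.8 = 20.87 years.
Leg 3: γ = 1/√(1 − 0.7608²) = 1/√0.4212 = 1.541; Δt_3 = 1.541 × 46.7 = 71.96 years.
Total: 21.60 + 20.87 + 71.96 years.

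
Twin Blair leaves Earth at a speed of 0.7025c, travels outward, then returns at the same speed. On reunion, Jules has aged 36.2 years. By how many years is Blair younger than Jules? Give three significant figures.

Δt − τ = 10.4 years

γ = 1/√(1 − 0.7025²) = 1/√0.5065 = 1.405
Blair's elapsed proper time: τ = 36.2/1.405 = 25.76 years.
Age gap = Δt − τ = 36.2 − 25.76 years.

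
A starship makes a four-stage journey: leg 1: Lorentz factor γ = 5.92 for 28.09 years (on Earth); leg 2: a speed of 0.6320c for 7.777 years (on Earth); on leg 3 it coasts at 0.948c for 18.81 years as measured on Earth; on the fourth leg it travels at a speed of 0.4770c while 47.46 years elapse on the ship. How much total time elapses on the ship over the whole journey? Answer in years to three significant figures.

Leg 1: γ = 5.92; τ_1 = 28.09/5.920 = 4.745 years.
Leg 2: γ = 1/√(1 − 0.6320²) = 1/√0.6006 = 1.290; τ_2 = 7.777/1.290 = 6.027 years.
Leg 3: γ = 1/√(1 − 0.948²) = 1/√0.1013 = 3.142; τ_3 = 18.81/3.142 = 5.987 years.
Leg 4: 47.46 years is already measured on the ship.
Total: 4.745 + 6.027 + 5.987 + 47.46 years.

τ = 64.2 years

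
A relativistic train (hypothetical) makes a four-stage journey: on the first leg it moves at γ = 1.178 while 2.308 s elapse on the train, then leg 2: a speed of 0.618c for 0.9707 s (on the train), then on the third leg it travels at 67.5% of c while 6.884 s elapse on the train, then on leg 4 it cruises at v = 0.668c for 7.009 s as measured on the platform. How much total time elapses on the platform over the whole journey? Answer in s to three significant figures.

Leg 1: γ = 1.178; Δt_1 = 1.178 × 2.308 = 2.719 s.
Leg 2: γ = 1/√(1 − 0.618²) = 1/√0.6181 = 1.272; Δt_2 = 1.272 × 0.9707 = 1.235 s.
Leg 3: β = 0.675; γ = 1/√(1 − 0.675²) = 1/√0.5444 = 1.355; Δt_3 = 1.355 × 6.884 = 9.330 s.
Leg 4: 7.009 s is already measured on the platform.
Total: 2.719 + 1.235 + 9.330 + 7.009 s.

Δt = 20.3 s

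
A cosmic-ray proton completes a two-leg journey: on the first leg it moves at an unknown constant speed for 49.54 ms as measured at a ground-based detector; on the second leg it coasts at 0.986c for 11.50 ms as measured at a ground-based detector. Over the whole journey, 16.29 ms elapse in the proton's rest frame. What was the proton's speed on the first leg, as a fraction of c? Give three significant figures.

β = 0.957

Leg 1: speed unknown; τ_1 = 49.54/γ_1.
Leg 2: γ = 1/√(1 − 0.986²) = 1/√0.02780 = 5.997; τ_2 = 11.50/5.997 = 1.918 ms.
Total proper time: τ_1 + 1.918 = 16.29, so τ_1 = 16.29 − 1.918 = 14.37 ms.
γ_1 = 49.54/14.37 = 3.447; β = √(1 − 1/γ²) = √0.9158.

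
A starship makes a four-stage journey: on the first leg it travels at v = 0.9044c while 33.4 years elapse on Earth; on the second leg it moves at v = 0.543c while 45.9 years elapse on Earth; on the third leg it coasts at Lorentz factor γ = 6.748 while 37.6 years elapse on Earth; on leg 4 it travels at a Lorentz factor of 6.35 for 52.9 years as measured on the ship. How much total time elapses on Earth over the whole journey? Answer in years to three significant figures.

Δt = 453 years

Leg 1: 33.4 years is already measured on Earth.
Leg 2: 45.9 years is already measured on Earth.
Leg 3: 37.6 years is already measured on Earth.
Leg 4: γ = 6.35; Δt_4 = 6.350 × 52.9 = 335.9 years.
Total: 33.40 + 45.90 + 37.60 + 335.9 years.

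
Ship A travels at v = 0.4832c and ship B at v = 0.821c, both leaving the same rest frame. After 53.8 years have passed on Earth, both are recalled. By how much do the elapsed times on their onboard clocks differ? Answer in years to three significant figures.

|τ_A − τ_B| = 16.4 years

A: γ = 1/√(1 − 0.4832²) = 1/√0.7665 = 1.142; τ_A = 53.8/1.142 = 47.10 years.
B: γ = 1/√(1 − 0.821²) = 1/√0.3260 = 1.752; τ_B = 53.8/1.752 = 30.72 years.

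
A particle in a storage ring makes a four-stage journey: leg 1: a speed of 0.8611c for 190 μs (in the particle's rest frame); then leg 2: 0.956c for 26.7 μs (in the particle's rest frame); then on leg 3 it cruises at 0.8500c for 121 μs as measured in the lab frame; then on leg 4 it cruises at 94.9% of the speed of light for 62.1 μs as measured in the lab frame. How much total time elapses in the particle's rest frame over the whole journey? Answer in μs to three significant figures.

Leg 1: 190 μs is already measured in the particle's rest frame.
Leg 2: 26.7 μs is already measured in the particle's rest frame.
Leg 3: γ = 1/√(1 − 0.8500²) = 1/√0.2775 = 1.898; τ_3 = 121/1.898 = 63.74 μs.
Leg 4: β = 0.949; γ = 1/√(1 − 0.949²) = 1/√0.09940 = 3.172; τ_4 = 62.1/3.172 = 19.58 μs.
Total: 190.0 + 26.70 + 63.74 + 19.58 μs.

τ = 300 μs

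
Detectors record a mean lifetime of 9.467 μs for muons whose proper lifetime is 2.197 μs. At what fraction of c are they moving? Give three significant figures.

γ = Δt/τ₀ = 9.467/2.197 = 4.309
β = √(1 − 1/γ²) = √(1 − 0.05386) = √0.9461

β = 0.973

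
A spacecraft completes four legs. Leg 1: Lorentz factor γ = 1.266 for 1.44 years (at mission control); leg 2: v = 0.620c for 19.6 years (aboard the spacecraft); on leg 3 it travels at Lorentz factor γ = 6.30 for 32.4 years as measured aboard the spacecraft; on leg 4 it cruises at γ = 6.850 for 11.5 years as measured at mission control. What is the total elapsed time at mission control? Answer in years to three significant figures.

Leg 1: 1.44 years is already measured at mission control.
Leg 2: γ = 1/√(1 − 0.620²) = 1/√0.6156 = 1.275; Δt_2 = 1.275 × 19.6 = 24.98 years.
Leg 3: γ = 6.30; Δt_3 = 6.300 × 32.4 = 204.1 years.
Leg 4: 11.5 years is already measured at mission control.
Total: 1.440 + 24.98 + 204.1 + 11.50 years.

Δt = 242 years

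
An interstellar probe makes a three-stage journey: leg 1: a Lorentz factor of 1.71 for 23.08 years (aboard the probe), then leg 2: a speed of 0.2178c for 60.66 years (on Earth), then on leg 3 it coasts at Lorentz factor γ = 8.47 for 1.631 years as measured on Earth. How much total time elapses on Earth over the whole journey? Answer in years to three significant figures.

Δt = 102 years

Leg 1: γ = 1.71; Δt_1 = 1.710 × 23.08 = 39.47 years.
Leg 2: 60.66 years is already measured on Earth.
Leg 3: 1.631 years is already measured on Earth.
Total: 39.47 + 60.66 + 1.631 years.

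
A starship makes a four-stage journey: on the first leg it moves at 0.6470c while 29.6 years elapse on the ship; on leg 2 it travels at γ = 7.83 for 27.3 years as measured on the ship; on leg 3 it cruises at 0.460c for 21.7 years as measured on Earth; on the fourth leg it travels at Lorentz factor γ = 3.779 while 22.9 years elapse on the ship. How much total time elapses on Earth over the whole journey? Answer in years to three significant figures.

Leg 1: γ = 1/√(1 − 0.6470²) = 1/√0.5814 = 1.311; Δt_1 = 1.311 × 29.6 = 38.82 years.
Leg 2: γ = 7.83; Δt_2 = 7.830 × 27.3 = 213.8 years.
Leg 3: 21.7 years is already measured on Earth.
Leg 4: γ = 3.779; Δt_4 = 3.779 × 22.9 = 86.54 years.
Total: 38.82 + 213.8 + 21.70 + 86.54 years.

Δt = 361 years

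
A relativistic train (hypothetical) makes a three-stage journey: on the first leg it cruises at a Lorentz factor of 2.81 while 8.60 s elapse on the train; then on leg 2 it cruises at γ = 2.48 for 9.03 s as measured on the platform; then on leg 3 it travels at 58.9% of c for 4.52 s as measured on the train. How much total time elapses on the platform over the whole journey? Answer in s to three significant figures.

Δt = 38.8 s

Leg 1: γ = 2.81; Δt_1 = 2.810 × 8.60 = 24.17 s.
Leg 2: 9.03 s is already measured on the platform.
Leg 3: β = 0.589; γ = 1/√(1 − 0.589²) = 1/√0.6531 = 1.237; Δt_3 = 1.237 × 4.52 = 5.593 s.
Total: 24.17 + 9.030 + 5.593 s.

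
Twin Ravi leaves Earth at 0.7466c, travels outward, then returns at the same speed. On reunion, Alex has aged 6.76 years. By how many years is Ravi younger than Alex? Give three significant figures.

γ = 1/√(1 − 0.7466²) = 1/√0.4426 = 1.503
Ravi's elapsed proper time: τ = 6.76/1.503 = 4.497 years.
Age gap = Δt − τ = 6.76 − 4.497 years.

Δt − τ = 2.26 years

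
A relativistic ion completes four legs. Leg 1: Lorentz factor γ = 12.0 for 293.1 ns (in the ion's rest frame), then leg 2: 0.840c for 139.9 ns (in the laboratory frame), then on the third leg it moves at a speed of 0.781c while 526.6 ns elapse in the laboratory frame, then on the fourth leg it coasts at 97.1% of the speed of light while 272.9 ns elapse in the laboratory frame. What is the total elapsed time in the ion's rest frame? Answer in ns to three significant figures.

Leg 1: 293.1 ns is already measured in the ion's rest frame.
Leg 2: γ = 1/√(1 − 0.840²) = 1/√0.2944 = 1.843; τ_2 = 139.9/1.843 = 75.91 ns.
Leg 3: γ = 1/√(1 − 0.781²) = 1/√0.3900 = 1.601; τ_3 = 526.6/1.601 = 328.9 ns.
Leg 4: β = 0.971; γ = 1/√(1 − 0.971²) = 1/√0.05716 = 4.183; τ_4 = 272.9/4.183 = 65.24 ns.
Total: 293.1 + 75.91 + 328.9 + 65.24 ns.

τ = 763 ns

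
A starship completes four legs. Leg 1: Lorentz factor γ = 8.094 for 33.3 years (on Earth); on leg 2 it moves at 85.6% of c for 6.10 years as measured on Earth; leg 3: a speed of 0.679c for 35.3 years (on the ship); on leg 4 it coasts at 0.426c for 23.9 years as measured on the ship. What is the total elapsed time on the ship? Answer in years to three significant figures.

τ = 66.5 years

Leg 1: γ = 8.094; τ_1 = 33.3/8.094 = 4.114 years.
Leg 2: β = 0.856; γ = 1/√(1 − 0.856²) = 1/√0.2673 = 1.934; τ_2 = 6.10/1.934 = 3.154 years.
Leg 3: 35.3 years is already measured on the ship.
Leg 4: 23.9 years is already measured on the ship.
Total: 4.114 + 3.154 + 35.30 + 23.90 years.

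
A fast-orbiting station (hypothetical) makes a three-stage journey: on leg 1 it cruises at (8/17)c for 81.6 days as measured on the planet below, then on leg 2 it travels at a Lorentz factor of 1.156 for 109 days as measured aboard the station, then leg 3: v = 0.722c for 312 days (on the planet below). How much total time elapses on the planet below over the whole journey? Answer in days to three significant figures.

Δt = 520 days

Leg 1: 81.6 days is already measured on the planet below.
Leg 2: γ = 1.156; Δt_2 = 1.156 × 109 = 126.0 days.
Leg 3: 312 days is already measured on the planet below.
Total: 81.60 + 126.0 + 312.0 days.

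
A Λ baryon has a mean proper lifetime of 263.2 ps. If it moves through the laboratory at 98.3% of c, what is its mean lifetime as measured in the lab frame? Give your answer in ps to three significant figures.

Δt = 1430 ps

β = 0.983; γ = 1/√(1 − 0.983²) = 1/√0.03371 = 5.446
The rest-frame lifetime is the proper time; the lab measures the dilated interval Δt = γτ₀ = 5.446 × 263.2 ps.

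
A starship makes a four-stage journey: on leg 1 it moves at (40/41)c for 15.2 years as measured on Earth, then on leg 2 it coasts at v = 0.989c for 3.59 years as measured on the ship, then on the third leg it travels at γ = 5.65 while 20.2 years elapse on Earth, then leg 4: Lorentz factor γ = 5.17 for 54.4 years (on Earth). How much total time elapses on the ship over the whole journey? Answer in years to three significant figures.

Leg 1: γ = 1/√(1 − (40/41)²) = 41/9 ≈ 4.556; τ_1 = 15.2/4.556 = 3.337 years.
Leg 2: 3.59 years is already measured on the ship.
Leg 3: γ = 5.65; τ_3 = 20.2/5.650 = 3.575 years.
Leg 4: γ = 5.17; τ_4 = 54.4/5.170 = 10.52 years.
Total: 3.337 + 3.590 + 3.575 + 10.52 years.

τ = 21.0 years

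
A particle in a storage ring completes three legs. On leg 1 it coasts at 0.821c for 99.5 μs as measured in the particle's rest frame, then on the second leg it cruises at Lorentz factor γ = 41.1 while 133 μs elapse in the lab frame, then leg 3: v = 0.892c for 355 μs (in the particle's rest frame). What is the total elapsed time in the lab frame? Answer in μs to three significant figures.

Δt = 1090 μs

Leg 1: γ = 1/√(1 − 0.821²) = 1/√0.3260 = 1.752; Δt_1 = 1.752 × 99.5 = 174.3 μs.
Leg 2: 133 μs is already measured in the lab frame.
Leg 3: γ = 1/√(1 − 0.892²) = 1/√0.2043 = 2.212; Δt_3 = 2.212 × 355 = 785.3 μs.
Total: 174.3 + 133.0 + 785.3 μs.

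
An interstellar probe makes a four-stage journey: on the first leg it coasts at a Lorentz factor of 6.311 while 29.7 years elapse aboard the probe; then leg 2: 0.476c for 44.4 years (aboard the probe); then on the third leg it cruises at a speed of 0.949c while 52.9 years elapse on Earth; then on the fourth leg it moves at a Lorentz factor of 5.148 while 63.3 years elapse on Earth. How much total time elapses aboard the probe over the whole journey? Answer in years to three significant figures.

Leg 1: 29.7 years is already measured aboard the probe.
Leg 2: 44.4 years is already measured aboard the probe.
Leg 3: γ = 1/√(1 − 0.949²) = 1/√0.09940 = 3.172; τ_3 = 52.9/3.172 = 16.68 years.
Leg 4: γ = 5.148; τ_4 = 63.3/5.148 = 12.30 years.
Total: 29.70 + 44.40 + 16.68 + 12.30 years.

τ = 103 years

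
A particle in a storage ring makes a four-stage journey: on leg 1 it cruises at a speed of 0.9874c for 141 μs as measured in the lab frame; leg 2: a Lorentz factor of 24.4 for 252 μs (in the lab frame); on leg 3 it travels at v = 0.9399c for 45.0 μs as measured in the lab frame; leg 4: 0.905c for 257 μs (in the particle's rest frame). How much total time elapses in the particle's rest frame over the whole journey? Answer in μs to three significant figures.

Leg 1: γ = 1/√(1 − 0.9874²) = 1/√0.02504 = 6.319; τ_1 = 141/6.319 = 22.31 μs.
Leg 2: γ = 24.4; τ_2 = 252/24.40 = 10.33 μs.
Leg 3: γ = 1/√(1 − 0.9399²) = 1/√0.1166 = 2.929; τ_3 = 45.0/2.929 = 15.37 μs.
Leg 4: 257 μs is already measured in the particle's rest frame.
Total: 22.31 + 10.33 + 15.37 + 257.0 μs.

τ = 305 μs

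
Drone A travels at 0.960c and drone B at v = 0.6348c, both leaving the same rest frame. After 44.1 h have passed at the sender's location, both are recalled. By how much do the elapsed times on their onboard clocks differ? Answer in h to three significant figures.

A: γ = 1/√(1 − 0.960²) = 25/7 ≈ 3.571; τ_A = 44.1/3.571 = 12.35 h.
B: γ = 1/√(1 − 0.6348²) = 1/√0.5970 = 1.294; τ_B = 44.1/1.294 = 34.08 h.

|τ_A − τ_B| = 21.7 h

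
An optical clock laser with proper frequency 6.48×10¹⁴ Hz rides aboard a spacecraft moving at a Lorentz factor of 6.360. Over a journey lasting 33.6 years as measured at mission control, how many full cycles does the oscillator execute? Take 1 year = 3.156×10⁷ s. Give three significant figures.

N = 1.08×10²³

γ = 6.360
The oscillator's own cycle count is N = f × τ where τ is the proper time aboard the spacecraft. τ = Δt/γ = 33.6/6.360 = 5.283 years = 1.667×10⁸ s.
N = 6.48×10¹⁴ × 1.667×10⁸ = 1.080×10²³.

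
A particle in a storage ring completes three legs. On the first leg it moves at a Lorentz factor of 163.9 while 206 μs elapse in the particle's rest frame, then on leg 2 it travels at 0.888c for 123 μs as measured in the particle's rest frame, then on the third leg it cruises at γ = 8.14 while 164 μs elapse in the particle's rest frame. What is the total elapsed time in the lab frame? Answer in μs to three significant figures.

Leg 1: γ = 163.9; Δt_1 = 163.9 × 206 = 3.376×10⁴ μs.
Leg 2: γ = 1/√(1 − 0.888²) = 1/√0.2115 = 2.175; Δt_2 = 2.175 × 123 = 267.5 μs.
Leg 3: γ = 8.14; Δt_3 = 8.140 × 164 = 1335 μs.
Total: 3.376×10⁴ + 267.5 + 1335 μs.

Δt = 3.54×10⁴ μs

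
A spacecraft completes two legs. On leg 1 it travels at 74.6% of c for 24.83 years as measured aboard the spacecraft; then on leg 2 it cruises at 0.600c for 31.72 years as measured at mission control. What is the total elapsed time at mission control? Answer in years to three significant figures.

Leg 1: β = 0.746; γ = 1/√(1 − 0.746²) = 1/√0.4435 = 1.502; Δt_1 = 1.502 × 24.83 = 37.29 years.
Leg 2: 31.72 years is already measured at mission control.
Total: 37.29 + 31.72 years.

Δt = 69.0 years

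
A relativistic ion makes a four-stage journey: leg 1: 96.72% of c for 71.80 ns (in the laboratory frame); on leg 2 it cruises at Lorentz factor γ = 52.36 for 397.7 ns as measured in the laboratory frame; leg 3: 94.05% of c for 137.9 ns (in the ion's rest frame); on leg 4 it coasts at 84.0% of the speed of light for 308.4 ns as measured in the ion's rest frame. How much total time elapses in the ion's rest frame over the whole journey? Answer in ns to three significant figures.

Leg 1: β = 0.9672; γ = 1/√(1 − 0.9672²) = 1/√0.06452 = 3.937; τ_1 = 71.80/3.937 = 18.24 ns.
Leg 2: γ = 52.36; τ_2 = 397.7/52.36 = 7.595 ns.
Leg 3: 137.9 ns is already measured in the ion's rest frame.
Leg 4: 308.4 ns is already measured in the ion's rest frame.
Total: 18.24 + 7.595 + 137.9 + 308.4 ns.

τ = 472 ns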